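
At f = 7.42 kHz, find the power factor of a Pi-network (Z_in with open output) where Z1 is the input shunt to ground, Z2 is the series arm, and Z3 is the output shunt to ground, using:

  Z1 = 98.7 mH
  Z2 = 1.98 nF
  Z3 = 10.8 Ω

Step 1 — Angular frequency: ω = 2π·f = 2π·7420 = 4.662e+04 rad/s.
Step 2 — Component impedances:
  Z1: Z = jωL = j·4.662e+04·0.0987 = 0 + j4602 Ω
  Z2: Z = 1/(jωC) = -j/(ω·C) = 0 - j1.083e+04 Ω
  Z3: Z = R = 10.8 Ω
Step 3 — With open output, the series arm Z2 and the output shunt Z3 appear in series to ground: Z2 + Z3 = 10.8 - j1.083e+04 Ω.
Step 4 — Parallel with input shunt Z1: Z_in = Z1 || (Z2 + Z3) = 5.889 + j7999 Ω = 7999∠90.0° Ω.
Step 5 — Power factor: PF = cos(φ) = Re(Z)/|Z| = 5.889/7999 = 0.0007362.
Step 6 — Type: Im(Z) = 7999 ⇒ lagging (phase φ = 90.0°).

PF = 0.0007362 (lagging, φ = 90.0°)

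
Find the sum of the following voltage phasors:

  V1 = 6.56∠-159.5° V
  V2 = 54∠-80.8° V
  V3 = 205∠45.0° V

Step 1 — Convert each phasor to rectangular form:
  V1 = 6.56·(cos(-159.5°) + j·sin(-159.5°)) = -6.145 - j2.297 V
  V2 = 54·(cos(-80.8°) + j·sin(-80.8°)) = 8.634 - j53.31 V
  V3 = 205·(cos(45.0°) + j·sin(45.0°)) = 145 + j145 V
Step 2 — Sum components: V_total = 147.4 + j89.35 V.
Step 3 — Convert to polar: |V_total| = 172.4 V, ∠V_total = 31.2°.

V_total = 172.4∠31.2° V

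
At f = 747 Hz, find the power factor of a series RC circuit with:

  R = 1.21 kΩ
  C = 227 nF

Step 1 — Angular frequency: ω = 2π·f = 2π·747 = 4694 rad/s.
Step 2 — Component impedances:
  R: Z = R = 1210 Ω
  C: Z = 1/(jωC) = -j/(ω·C) = 0 - j938.6 Ω
Step 3 — Series combination: Z_total = R + C = 1210 - j938.6 Ω = 1531∠-37.8° Ω.
Step 4 — Power factor: PF = cos(φ) = Re(Z)/|Z| = 1210/1531.35 = 0.7902.
Step 5 — Type: Im(Z) = -938.6 ⇒ leading (phase φ = -37.8°).

PF = 0.7902 (leading, φ = -37.8°)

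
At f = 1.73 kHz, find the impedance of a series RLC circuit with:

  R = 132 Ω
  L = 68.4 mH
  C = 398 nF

Step 1 — Angular frequency: ω = 2π·f = 2π·1730 = 1.087e+04 rad/s.
Step 2 — Component impedances:
  R: Z = R = 132 Ω
  L: Z = jωL = j·1.087e+04·0.0684 = 0 + j743.5 Ω
  C: Z = 1/(jωC) = -j/(ω·C) = 0 - j231.1 Ω
Step 3 — Series combination: Z_total = R + L + C = 132 + j512.4 Ω = 529.1∠75.6° Ω.

Z = 132 + j512.4 Ω = 529.1∠75.6° Ω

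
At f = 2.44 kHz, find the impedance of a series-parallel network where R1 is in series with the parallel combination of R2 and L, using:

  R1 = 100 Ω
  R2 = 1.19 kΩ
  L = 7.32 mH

Step 1 — Angular frequency: ω = 2π·f = 2π·2440 = 1.533e+04 rad/s.
Step 2 — Component impedances:
  R1: Z = R = 100 Ω
  R2: Z = R = 1190 Ω
  L: Z = jωL = j·1.533e+04·0.00732 = 0 + j112.2 Ω
Step 3 — Parallel branch: R2 || L = 1/(1/R2 + 1/L) = 10.49 + j111.2 Ω.
Step 4 — Series with R1: Z_total = R1 + (R2 || L) = 110.5 + j111.2 Ω = 156.8∠45.2° Ω.

Z = 110.5 + j111.2 Ω = 156.8∠45.2° Ω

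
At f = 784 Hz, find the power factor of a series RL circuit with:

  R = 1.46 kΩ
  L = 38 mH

Step 1 — Angular frequency: ω = 2π·f = 2π·784 = 4926 rad/s.
Step 2 — Component impedances:
  R: Z = R = 1460 Ω
  L: Z = jωL = j·4926·0.038 = 0 + j187.2 Ω
Step 3 — Series combination: Z_total = R + L = 1460 + j187.2 Ω = 1472∠7.3° Ω.
Step 4 — Power factor: PF = cos(φ) = Re(Z)/|Z| = 1460/1471.95 = 0.9919.
Step 5 — Type: Im(Z) = 187.2 ⇒ lagging (phase φ = 7.3°).

PF = 0.9919 (lagging, φ = 7.3°)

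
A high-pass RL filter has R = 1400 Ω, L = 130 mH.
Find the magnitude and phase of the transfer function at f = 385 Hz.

Step 1 — Angular frequency: ω = 2π·385 = 2419 rad/s.
Step 2 — Transfer function: H(jω) = jωL/(R + jωL).
Step 3 — Numerator jωL = j·314.5; denominator R + jωL = 1400 + j314.5.
Step 4 — H = 0.04803 + j0.2138.
Step 5 — Magnitude: |H| = 0.2192 (-13.2 dB); phase: φ = 77.3°.

|H| = 0.2192 (-13.2 dB), φ = 77.3°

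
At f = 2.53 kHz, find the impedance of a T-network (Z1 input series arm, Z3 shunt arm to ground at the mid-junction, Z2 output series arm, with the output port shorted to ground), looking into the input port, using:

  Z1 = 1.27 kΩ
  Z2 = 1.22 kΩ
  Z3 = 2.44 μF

Step 1 — Angular frequency: ω = 2π·f = 2π·2530 = 1.59e+04 rad/s.
Step 2 — Component impedances:
  Z1: Z = R = 1270 Ω
  Z2: Z = R = 1220 Ω
  Z3: Z = 1/(jωC) = -j/(ω·C) = 0 - j25.78 Ω
Step 3 — With the output port shorted to ground, the output series arm Z2 runs from the junction to ground; the shunt arm Z3 also runs from the junction to ground. They appear in parallel: Z3 || Z2 = 0.5446 - j25.77 Ω.
Step 4 — Series with input arm Z1: Z_in = Z1 + (Z3 || Z2) = 1271 - j25.77 Ω = 1271∠-1.2° Ω.

Z = 1271 - j25.77 Ω = 1271∠-1.2° Ω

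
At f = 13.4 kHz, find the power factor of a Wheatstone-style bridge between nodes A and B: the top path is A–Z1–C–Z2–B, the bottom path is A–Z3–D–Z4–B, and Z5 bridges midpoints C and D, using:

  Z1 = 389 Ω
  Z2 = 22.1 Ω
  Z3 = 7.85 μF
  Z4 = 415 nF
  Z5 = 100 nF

Step 1 — Angular frequency: ω = 2π·f = 2π·1.34e+04 = 8.419e+04 rad/s.
Step 2 — Component impedances:
  Z1: Z = R = 389 Ω
  Z2: Z = R = 22.1 Ω
  Z3: Z = 1/(jωC) = -j/(ω·C) = 0 - j1.513 Ω
  Z4: Z = 1/(jωC) = -j/(ω·C) = 0 - j28.62 Ω
  Z5: Z = 1/(jωC) = -j/(ω·C) = 0 - j118.8 Ω
Step 3 — Bridge requires nodal analysis (the Z5 bridge couples midpoints C and D, so the two paths cannot be reduced to a simple series/parallel combination). Setting node B to ground and injecting 1 A at node A, the 3-node admittance system at A, C, D solves to V_A = Z_AB = 2.244 - j25.01 Ω = 25.11∠-84.9° Ω.
Step 4 — Power factor: PF = cos(φ) = Re(Z)/|Z| = 2.2444/25.108 = 0.08939.
Step 5 — Type: Im(Z) = -25.01 ⇒ leading (phase φ = -84.9°).

PF = 0.08939 (leading, φ = -84.9°)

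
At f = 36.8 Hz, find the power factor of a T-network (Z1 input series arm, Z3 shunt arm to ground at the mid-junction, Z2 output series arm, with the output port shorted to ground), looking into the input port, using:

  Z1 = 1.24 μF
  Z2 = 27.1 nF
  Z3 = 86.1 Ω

Step 1 — Angular frequency: ω = 2π·f = 2π·36.8 = 231.2 rad/s.
Step 2 — Component impedances:
  Z1: Z = 1/(jωC) = -j/(ω·C) = 0 - j3488 Ω
  Z2: Z = 1/(jωC) = -j/(ω·C) = 0 - j1.596e+05 Ω
  Z3: Z = R = 86.1 Ω
Step 3 — With the output port shorted to ground, the output series arm Z2 runs from the junction to ground; the shunt arm Z3 also runs from the junction to ground. They appear in parallel: Z3 || Z2 = 86.1 - j0.04645 Ω.
Step 4 — Series with input arm Z1: Z_in = Z1 + (Z3 || Z2) = 86.1 - j3488 Ω = 3489∠-88.6° Ω.
Step 5 — Power factor: PF = cos(φ) = Re(Z)/|Z| = 86.1/3489 = 0.02468.
Step 6 — Type: Im(Z) = -3488 ⇒ leading (phase φ = -88.6°).

PF = 0.02468 (leading, φ = -88.6°)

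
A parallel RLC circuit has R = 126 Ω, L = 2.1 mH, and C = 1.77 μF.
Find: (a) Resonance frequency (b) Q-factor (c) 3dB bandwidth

Step 1 — Resonance: ω₀ = 1/√(LC) = 1/√(0.0021·1.77e-06) = 1.64e+04 rad/s.
Step 2 — f₀ = ω₀/(2π) = 2611 Hz.
Step 3 — Parallel Q: Q = R/(ω₀L) = 126/(1.64e+04·0.0021) = 3.658.
Step 4 — Bandwidth: Δω = ω₀/Q = 4484 rad/s; BW = Δω/(2π) = 713.6 Hz.

(a) f₀ = 2611 Hz  (b) Q = 3.658  (c) BW = 713.6 Hz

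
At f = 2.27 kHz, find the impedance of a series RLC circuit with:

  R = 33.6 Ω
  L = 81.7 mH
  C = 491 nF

Step 1 — Angular frequency: ω = 2π·f = 2π·2270 = 1.426e+04 rad/s.
Step 2 — Component impedances:
  R: Z = R = 33.6 Ω
  L: Z = jωL = j·1.426e+04·0.0817 = 0 + j1165 Ω
  C: Z = 1/(jωC) = -j/(ω·C) = 0 - j142.8 Ω
Step 3 — Series combination: Z_total = R + L + C = 33.6 + j1022 Ω = 1023∠88.1° Ω.

Z = 33.6 + j1022 Ω = 1023∠88.1° Ω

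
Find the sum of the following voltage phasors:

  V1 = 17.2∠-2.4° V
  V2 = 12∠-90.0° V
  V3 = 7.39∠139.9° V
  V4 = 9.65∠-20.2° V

Step 1 — Convert each phasor to rectangular form:
  V1 = 17.2·(cos(-2.4°) + j·sin(-2.4°)) = 17.18 - j0.7203 V
  V2 = 12·(cos(-90.0°) + j·sin(-90.0°)) = 0 - j12 V
  V3 = 7.39·(cos(139.9°) + j·sin(139.9°)) = -5.653 + j4.76 V
  V4 = 9.65·(cos(-20.2°) + j·sin(-20.2°)) = 9.056 - j3.332 V
Step 2 — Sum components: V_total = 20.59 - j11.29 V.
Step 3 — Convert to polar: |V_total| = 23.48 V, ∠V_total = -28.7°.

V_total = 23.48∠-28.7° V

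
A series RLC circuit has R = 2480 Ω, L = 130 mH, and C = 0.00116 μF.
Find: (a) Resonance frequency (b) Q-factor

Step 1 — Resonance condition Im(Z)=0 gives ω₀ = 1/√(LC).
Step 2 — ω₀ = 1/√(0.13·1.16e-09) = 8.143e+04 rad/s.
Step 3 — f₀ = ω₀/(2π) = 1.296e+04 Hz.
Step 4 — Series Q: Q = ω₀L/R = 8.143e+04·0.13/2480 = 4.269.

(a) f₀ = 1.296e+04 Hz  (b) Q = 4.269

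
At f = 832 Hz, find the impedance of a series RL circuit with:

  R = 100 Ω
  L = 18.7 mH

Step 1 — Angular frequency: ω = 2π·f = 2π·832 = 5228 rad/s.
Step 2 — Component impedances:
  R: Z = R = 100 Ω
  L: Z = jωL = j·5228·0.0187 = 0 + j97.76 Ω
Step 3 — Series combination: Z_total = R + L = 100 + j97.76 Ω = 139.8∠44.3° Ω.

Z = 100 + j97.76 Ω = 139.8∠44.3° Ω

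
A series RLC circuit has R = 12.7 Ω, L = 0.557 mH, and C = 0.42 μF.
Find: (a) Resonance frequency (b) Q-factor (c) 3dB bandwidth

Step 1 — Resonance: ω₀ = 1/√(LC) = 1/√(0.000557·4.2e-07) = 6.538e+04 rad/s.
Step 2 — f₀ = ω₀/(2π) = 1.041e+04 Hz.
Step 3 — Series Q: Q = ω₀L/R = 6.538e+04·0.000557/12.7 = 2.867.
Step 4 — Bandwidth: Δω = ω₀/Q = 2.28e+04 rad/s; BW = Δω/(2π) = 3629 Hz.

(a) f₀ = 1.041e+04 Hz  (b) Q = 2.867  (c) BW = 3629 Hz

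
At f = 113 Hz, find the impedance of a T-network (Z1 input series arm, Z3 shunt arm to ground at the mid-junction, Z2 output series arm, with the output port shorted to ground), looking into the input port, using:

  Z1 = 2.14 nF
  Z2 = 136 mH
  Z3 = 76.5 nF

Step 1 — Angular frequency: ω = 2π·f = 2π·113 = 710 rad/s.
Step 2 — Component impedances:
  Z1: Z = 1/(jωC) = -j/(ω·C) = 0 - j6.582e+05 Ω
  Z2: Z = jωL = j·710·0.136 = 0 + j96.56 Ω
  Z3: Z = 1/(jωC) = -j/(ω·C) = 0 - j1.841e+04 Ω
Step 3 — With the output port shorted to ground, the output series arm Z2 runs from the junction to ground; the shunt arm Z3 also runs from the junction to ground. They appear in parallel: Z3 || Z2 = 0 + j97.07 Ω.
Step 4 — Series with input arm Z1: Z_in = Z1 + (Z3 || Z2) = 0 - j6.581e+05 Ω = 6.581e+05∠-90.0° Ω.

Z = 0 - j6.581e+05 Ω = 6.581e+05∠-90.0° Ω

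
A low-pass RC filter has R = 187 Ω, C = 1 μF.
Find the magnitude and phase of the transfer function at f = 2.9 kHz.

Step 1 — Angular frequency: ω = 2π·2900 = 1.822e+04 rad/s.
Step 2 — Transfer function: H(jω) = 1/(1 + jωRC).
Step 3 — Denominator: 1 + jωRC = 1 + j·1.822e+04·187·1e-06 = 1 + j3.407.
Step 4 — H = 0.0793 - j0.2702.
Step 5 — Magnitude: |H| = 0.2816 (-11.0 dB); phase: φ = -73.6°.

|H| = 0.2816 (-11.0 dB), φ = -73.6°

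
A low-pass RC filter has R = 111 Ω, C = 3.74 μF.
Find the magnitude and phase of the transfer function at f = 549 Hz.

Step 1 — Angular frequency: ω = 2π·549 = 3449 rad/s.
Step 2 — Transfer function: H(jω) = 1/(1 + jωRC).
Step 3 — Denominator: 1 + jωRC = 1 + j·3449·111·3.74e-06 = 1 + j1.432.
Step 4 — H = 0.3278 - j0.4694.
Step 5 — Magnitude: |H| = 0.5725 (-4.8 dB); phase: φ = -55.1°.

|H| = 0.5725 (-4.8 dB), φ = -55.1°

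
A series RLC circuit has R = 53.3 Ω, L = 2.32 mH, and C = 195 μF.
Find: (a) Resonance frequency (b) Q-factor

Step 1 — Resonance condition Im(Z)=0 gives ω₀ = 1/√(LC).
Step 2 — ω₀ = 1/√(0.00232·0.000195) = 1487 rad/s.
Step 3 — f₀ = ω₀/(2π) = 236.6 Hz.
Step 4 — Series Q: Q = ω₀L/R = 1487·0.00232/53.3 = 0.06471.

(a) f₀ = 236.6 Hz  (b) Q = 0.06471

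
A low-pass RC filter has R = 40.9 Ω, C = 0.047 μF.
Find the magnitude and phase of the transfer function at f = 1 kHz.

Step 1 — Angular frequency: ω = 2π·1000 = 6283 rad/s.
Step 2 — Transfer function: H(jω) = 1/(1 + jωRC).
Step 3 — Denominator: 1 + jωRC = 1 + j·6283·40.9·4.7e-08 = 1 + j0.01208.
Step 4 — H = 0.9999 - j0.01208.
Step 5 — Magnitude: |H| = 0.9999 (-0.0 dB); phase: φ = -0.7°.

|H| = 0.9999 (-0.0 dB), φ = -0.7°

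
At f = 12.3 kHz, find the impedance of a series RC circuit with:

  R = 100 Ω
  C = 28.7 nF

Step 1 — Angular frequency: ω = 2π·f = 2π·1.23e+04 = 7.728e+04 rad/s.
Step 2 — Component impedances:
  R: Z = R = 100 Ω
  C: Z = 1/(jωC) = -j/(ω·C) = 0 - j450.9 Ω
Step 3 — Series combination: Z_total = R + C = 100 - j450.9 Ω = 461.8∠-77.5° Ω.

Z = 100 - j450.9 Ω = 461.8∠-77.5° Ω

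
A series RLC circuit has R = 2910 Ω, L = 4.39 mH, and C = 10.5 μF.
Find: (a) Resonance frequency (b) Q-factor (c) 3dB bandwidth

Step 1 — Resonance: ω₀ = 1/√(LC) = 1/√(0.00439·1.05e-05) = 4658 rad/s.
Step 2 — f₀ = ω₀/(2π) = 741.3 Hz.
Step 3 — Series Q: Q = ω₀L/R = 4658·0.00439/2910 = 0.007027.
Step 4 — Bandwidth: Δω = ω₀/Q = 6.629e+05 rad/s; BW = Δω/(2π) = 1.055e+05 Hz.

(a) f₀ = 741.3 Hz  (b) Q = 0.007027  (c) BW = 1.055e+05 Hz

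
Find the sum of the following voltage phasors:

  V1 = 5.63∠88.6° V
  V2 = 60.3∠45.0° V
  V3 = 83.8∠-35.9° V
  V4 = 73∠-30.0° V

Step 1 — Convert each phasor to rectangular form:
  V1 = 5.63·(cos(88.6°) + j·sin(88.6°)) = 0.1376 + j5.628 V
  V2 = 60.3·(cos(45.0°) + j·sin(45.0°)) = 42.64 + j42.64 V
  V3 = 83.8·(cos(-35.9°) + j·sin(-35.9°)) = 67.88 - j49.14 V
  V4 = 73·(cos(-30.0°) + j·sin(-30.0°)) = 63.22 - j36.5 V
Step 2 — Sum components: V_total = 173.9 - j37.37 V.
Step 3 — Convert to polar: |V_total| = 177.8 V, ∠V_total = -12.1°.

V_total = 177.8∠-12.1° V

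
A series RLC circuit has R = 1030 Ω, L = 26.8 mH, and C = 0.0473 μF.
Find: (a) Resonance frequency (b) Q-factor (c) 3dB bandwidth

Step 1 — Resonance: ω₀ = 1/√(LC) = 1/√(0.0268·4.73e-08) = 2.809e+04 rad/s.
Step 2 — f₀ = ω₀/(2π) = 4470 Hz.
Step 3 — Series Q: Q = ω₀L/R = 2.809e+04·0.0268/1030 = 0.7308.
Step 4 — Bandwidth: Δω = ω₀/Q = 3.843e+04 rad/s; BW = Δω/(2π) = 6117 Hz.

(a) f₀ = 4470 Hz  (b) Q = 0.7308  (c) BW = 6117 Hz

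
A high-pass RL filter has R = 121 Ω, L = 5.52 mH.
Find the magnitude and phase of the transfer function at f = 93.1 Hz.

Step 1 — Angular frequency: ω = 2π·93.1 = 585 rad/s.
Step 2 — Transfer function: H(jω) = jωL/(R + jωL).
Step 3 — Numerator jωL = j·3.229; denominator R + jωL = 121 + j3.229.
Step 4 — H = 0.0007116 + j0.02667.
Step 5 — Magnitude: |H| = 0.02668 (-31.5 dB); phase: φ = 88.5°.

|H| = 0.02668 (-31.5 dB), φ = 88.5°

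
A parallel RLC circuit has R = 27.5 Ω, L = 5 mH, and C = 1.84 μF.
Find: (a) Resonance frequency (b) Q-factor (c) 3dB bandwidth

Step 1 — Resonance: ω₀ = 1/√(LC) = 1/√(0.005·1.84e-06) = 1.043e+04 rad/s.
Step 2 — f₀ = ω₀/(2π) = 1659 Hz.
Step 3 — Parallel Q: Q = R/(ω₀L) = 27.5/(1.043e+04·0.005) = 0.5275.
Step 4 — Bandwidth: Δω = ω₀/Q = 1.976e+04 rad/s; BW = Δω/(2π) = 3145 Hz.

(a) f₀ = 1659 Hz  (b) Q = 0.5275  (c) BW = 3145 Hz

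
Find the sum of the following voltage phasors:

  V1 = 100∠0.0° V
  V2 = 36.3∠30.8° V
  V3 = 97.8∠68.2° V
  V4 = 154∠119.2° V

Step 1 — Convert each phasor to rectangular form:
  V1 = 100·(cos(0.0°) + j·sin(0.0°)) = 100 V
  V2 = 36.3·(cos(30.8°) + j·sin(30.8°)) = 31.18 + j18.59 V
  V3 = 97.8·(cos(68.2°) + j·sin(68.2°)) = 36.32 + j90.81 V
  V4 = 154·(cos(119.2°) + j·sin(119.2°)) = -75.13 + j134.4 V
Step 2 — Sum components: V_total = 92.37 + j243.8 V.
Step 3 — Convert to polar: |V_total| = 260.7 V, ∠V_total = 69.3°.

V_total = 260.7∠69.3° V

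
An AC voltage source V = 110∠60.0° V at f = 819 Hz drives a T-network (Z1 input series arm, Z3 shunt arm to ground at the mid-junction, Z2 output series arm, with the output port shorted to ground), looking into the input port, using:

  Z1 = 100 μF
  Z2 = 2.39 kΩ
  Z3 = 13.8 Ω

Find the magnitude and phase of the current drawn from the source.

Step 1 — Angular frequency: ω = 2π·f = 2π·819 = 5146 rad/s.
Step 2 — Component impedances:
  Z1: Z = 1/(jωC) = -j/(ω·C) = 0 - j1.943 Ω
  Z2: Z = R = 2390 Ω
  Z3: Z = R = 13.8 Ω
Step 3 — With the output port shorted to ground, the output series arm Z2 runs from the junction to ground; the shunt arm Z3 also runs from the junction to ground. They appear in parallel: Z3 || Z2 = 13.72 Ω.
Step 4 — Series with input arm Z1: Z_in = Z1 + (Z3 || Z2) = 13.72 - j1.943 Ω = 13.86∠-8.1° Ω.
Step 5 — Source phasor: V = 110∠60.0° V = 55 + j95.26 V.
Step 6 — Ohm's law: I = V / Z_total = (55 + j95.26) / (13.72 - j1.943) = 2.966 + j7.363 A.
Step 7 — Convert to polar: |I| = 7.938 A, ∠I = 68.1°.

I = 7.938∠68.1° A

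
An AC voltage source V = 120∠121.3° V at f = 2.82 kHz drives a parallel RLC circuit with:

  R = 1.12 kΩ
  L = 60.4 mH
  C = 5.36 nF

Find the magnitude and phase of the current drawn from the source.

Step 1 — Angular frequency: ω = 2π·f = 2π·2820 = 1.772e+04 rad/s.
Step 2 — Component impedances:
  R: Z = R = 1120 Ω
  L: Z = jωL = j·1.772e+04·0.0604 = 0 + j1070 Ω
  C: Z = 1/(jωC) = -j/(ω·C) = 0 - j1.053e+04 Ω
Step 3 — Parallel combination: 1/Z_total = 1/R + 1/L + 1/C; Z_total = 594.5 + j558.9 Ω = 816∠43.2° Ω.
Step 4 — Source phasor: V = 120∠121.3° V = -62.34 + j102.5 V.
Step 5 — Ohm's law: I = V / Z_total = (-62.34 + j102.5) / (594.5 + j558.9) = 0.03041 + j0.1439 A.
Step 6 — Convert to polar: |I| = 0.1471 A, ∠I = 78.1°.

I = 0.1471∠78.1° A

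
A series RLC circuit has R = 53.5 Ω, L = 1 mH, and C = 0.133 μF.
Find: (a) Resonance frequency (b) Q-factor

Step 1 — Resonance condition Im(Z)=0 gives ω₀ = 1/√(LC).
Step 2 — ω₀ = 1/√(0.001·1.33e-07) = 8.671e+04 rad/s.
Step 3 — f₀ = ω₀/(2π) = 1.38e+04 Hz.
Step 4 — Series Q: Q = ω₀L/R = 8.671e+04·0.001/53.5 = 1.621.

(a) f₀ = 1.38e+04 Hz  (b) Q = 1.621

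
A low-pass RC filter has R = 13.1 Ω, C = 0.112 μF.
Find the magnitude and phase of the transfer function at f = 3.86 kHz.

Step 1 — Angular frequency: ω = 2π·3860 = 2.425e+04 rad/s.
Step 2 — Transfer function: H(jω) = 1/(1 + jωRC).
Step 3 — Denominator: 1 + jωRC = 1 + j·2.425e+04·13.1·1.12e-07 = 1 + j0.03558.
Step 4 — H = 0.9987 - j0.03554.
Step 5 — Magnitude: |H| = 0.9994 (-0.0 dB); phase: φ = -2.0°.

|H| = 0.9994 (-0.0 dB), φ = -2.0°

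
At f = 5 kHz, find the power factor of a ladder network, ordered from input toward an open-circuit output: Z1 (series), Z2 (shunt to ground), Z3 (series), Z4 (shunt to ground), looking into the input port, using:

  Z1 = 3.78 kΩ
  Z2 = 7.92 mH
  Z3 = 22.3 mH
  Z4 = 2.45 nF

Step 1 — Angular frequency: ω = 2π·f = 2π·5000 = 3.142e+04 rad/s.
Step 2 — Component impedances:
  Z1: Z = R = 3780 Ω
  Z2: Z = jωL = j·3.142e+04·0.00792 = 0 + j248.8 Ω
  Z3: Z = jωL = j·3.142e+04·0.0223 = 0 + j700.6 Ω
  Z4: Z = 1/(jωC) = -j/(ω·C) = 0 - j1.299e+04 Ω
Step 3 — Ladder network (open output): work backward from the far end, alternating series and parallel combinations. Z_in = 3780 + j254 Ω = 3789∠3.8° Ω.
Step 4 — Power factor: PF = cos(φ) = Re(Z)/|Z| = 3780/3788.5 = 0.9978.
Step 5 — Type: Im(Z) = 254 ⇒ lagging (phase φ = 3.8°).

PF = 0.9978 (lagging, φ = 3.8°)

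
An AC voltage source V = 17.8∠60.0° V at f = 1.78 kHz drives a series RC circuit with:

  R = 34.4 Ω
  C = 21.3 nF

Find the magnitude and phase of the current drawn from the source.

Step 1 — Angular frequency: ω = 2π·f = 2π·1780 = 1.118e+04 rad/s.
Step 2 — Component impedances:
  R: Z = R = 34.4 Ω
  C: Z = 1/(jωC) = -j/(ω·C) = 0 - j4198 Ω
Step 3 — Series combination: Z_total = R + C = 34.4 - j4198 Ω = 4198∠-89.5° Ω.
Step 4 — Source phasor: V = 17.8∠60.0° V = 8.9 + j15.42 V.
Step 5 — Ohm's law: I = V / Z_total = (8.9 + j15.42) / (34.4 - j4198) = -0.003655 + j0.00215 A.
Step 6 — Convert to polar: |I| = 0.00424 A, ∠I = 149.5°.

I = 0.00424∠149.5° A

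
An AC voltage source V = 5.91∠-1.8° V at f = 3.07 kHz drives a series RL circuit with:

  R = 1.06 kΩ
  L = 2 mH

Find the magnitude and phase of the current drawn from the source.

Step 1 — Angular frequency: ω = 2π·f = 2π·3070 = 1.929e+04 rad/s.
Step 2 — Component impedances:
  R: Z = R = 1060 Ω
  L: Z = jωL = j·1.929e+04·0.002 = 0 + j38.58 Ω
Step 3 — Series combination: Z_total = R + L = 1060 + j38.58 Ω = 1061∠2.1° Ω.
Step 4 — Source phasor: V = 5.91∠-1.8° V = 5.907 - j0.1856 V.
Step 5 — Ohm's law: I = V / Z_total = (5.907 - j0.1856) / (1060 + j38.58) = 0.005559 - j0.0003774 A.
Step 6 — Convert to polar: |I| = 0.005572 A, ∠I = -3.9°.

I = 0.005572∠-3.9° A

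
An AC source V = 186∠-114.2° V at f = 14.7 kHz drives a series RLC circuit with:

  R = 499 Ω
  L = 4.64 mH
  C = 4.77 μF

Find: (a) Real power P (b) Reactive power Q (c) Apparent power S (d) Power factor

Step 1 — Angular frequency: ω = 2π·f = 2π·1.47e+04 = 9.236e+04 rad/s.
Step 2 — Component impedances:
  R: Z = R = 499 Ω
  L: Z = jωL = j·9.236e+04·0.00464 = 0 + j428.6 Ω
  C: Z = 1/(jωC) = -j/(ω·C) = 0 - j2.27 Ω
Step 3 — Series combination: Z_total = R + L + C = 499 + j426.3 Ω = 656.3∠40.5° Ω.
Step 4 — Source phasor: V = 186∠-114.2° V = -76.25 - j169.7 V.
Step 5 — Current: I = V / Z = -0.2562 - j0.1211 A = 0.2834∠-154.7° A.
Step 6 — Complex power: S = V·I* = 40.08 + j34.24 VA.
Step 7 — Real power: P = Re(S) = 40.08 W.
Step 8 — Reactive power: Q = Im(S) = 34.24 VAR.
Step 9 — Apparent power: |S| = 52.71 VA.
Step 10 — Power factor: PF = P/|S| = 0.7603 (lagging).

(a) P = 40.08 W  (b) Q = 34.24 VAR  (c) S = 52.71 VA  (d) PF = 0.7603 (lagging)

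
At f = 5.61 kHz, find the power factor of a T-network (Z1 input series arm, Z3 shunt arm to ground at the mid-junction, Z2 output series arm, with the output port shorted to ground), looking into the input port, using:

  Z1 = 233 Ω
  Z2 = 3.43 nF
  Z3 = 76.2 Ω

Step 1 — Angular frequency: ω = 2π·f = 2π·5610 = 3.525e+04 rad/s.
Step 2 — Component impedances:
  Z1: Z = R = 233 Ω
  Z2: Z = 1/(jωC) = -j/(ω·C) = 0 - j8271 Ω
  Z3: Z = R = 76.2 Ω
Step 3 — With the output port shorted to ground, the output series arm Z2 runs from the junction to ground; the shunt arm Z3 also runs from the junction to ground. They appear in parallel: Z3 || Z2 = 76.19 - j0.702 Ω.
Step 4 — Series with input arm Z1: Z_in = Z1 + (Z3 || Z2) = 309.2 - j0.702 Ω = 309.2∠-0.1° Ω.
Step 5 — Power factor: PF = cos(φ) = Re(Z)/|Z| = 309.2/309.2 = 1.
Step 6 — Type: Im(Z) = -0.702 ⇒ leading (phase φ = -0.1°).

PF = 1 (leading, φ = -0.1°)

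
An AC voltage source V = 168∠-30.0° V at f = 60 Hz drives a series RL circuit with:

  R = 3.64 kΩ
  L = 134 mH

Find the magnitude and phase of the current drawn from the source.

Step 1 — Angular frequency: ω = 2π·f = 2π·60 = 377 rad/s.
Step 2 — Component impedances:
  R: Z = R = 3640 Ω
  L: Z = jωL = j·377·0.134 = 0 + j50.52 Ω
Step 3 — Series combination: Z_total = R + L = 3640 + j50.52 Ω = 3640∠0.8° Ω.
Step 4 — Source phasor: V = 168∠-30.0° V = 145.5 - j84 V.
Step 5 — Ohm's law: I = V / Z_total = (145.5 - j84) / (3640 + j50.52) = 0.03964 - j0.02363 A.
Step 6 — Convert to polar: |I| = 0.04615 A, ∠I = -30.8°.

I = 0.04615∠-30.8° A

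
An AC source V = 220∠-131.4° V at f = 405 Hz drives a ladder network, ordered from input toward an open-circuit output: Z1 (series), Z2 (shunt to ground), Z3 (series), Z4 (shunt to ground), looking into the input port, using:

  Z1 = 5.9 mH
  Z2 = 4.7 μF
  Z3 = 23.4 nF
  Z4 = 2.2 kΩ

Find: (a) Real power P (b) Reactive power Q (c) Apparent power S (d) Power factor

Step 1 — Angular frequency: ω = 2π·f = 2π·405 = 2545 rad/s.
Step 2 — Component impedances:
  Z1: Z = jωL = j·2545·0.0059 = 0 + j15.01 Ω
  Z2: Z = 1/(jωC) = -j/(ω·C) = 0 - j83.61 Ω
  Z3: Z = 1/(jωC) = -j/(ω·C) = 0 - j1.679e+04 Ω
  Z4: Z = R = 2200 Ω
Step 3 — Ladder network (open output): work backward from the far end, alternating series and parallel combinations. Z_in = 0.05309 - j68.19 Ω = 68.19∠-90.0° Ω.
Step 4 — Source phasor: V = 220∠-131.4° V = -145.5 - j165 V.
Step 5 — Current: I = V / Z = 2.418 - j2.135 A = 3.226∠-41.4° A.
Step 6 — Complex power: S = V·I* = 0.5526 - j709.8 VA.
Step 7 — Real power: P = Re(S) = 0.5526 W.
Step 8 — Reactive power: Q = Im(S) = -709.8 VAR.
Step 9 — Apparent power: |S| = 709.8 VA.
Step 10 — Power factor: PF = P/|S| = 0.0007786 (leading).

(a) P = 0.5526 W  (b) Q = -709.8 VAR  (c) S = 709.8 VA  (d) PF = 0.0007786 (leading)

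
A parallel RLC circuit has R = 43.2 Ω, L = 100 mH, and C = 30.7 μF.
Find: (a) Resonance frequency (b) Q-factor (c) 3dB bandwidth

Step 1 — Resonance: ω₀ = 1/√(LC) = 1/√(0.1·3.07e-05) = 570.7 rad/s.
Step 2 — f₀ = ω₀/(2π) = 90.83 Hz.
Step 3 — Parallel Q: Q = R/(ω₀L) = 43.2/(570.7·0.1) = 0.7569.
Step 4 — Bandwidth: Δω = ω₀/Q = 754 rad/s; BW = Δω/(2π) = 120 Hz.

(a) f₀ = 90.83 Hz  (b) Q = 0.7569  (c) BW = 120 Hz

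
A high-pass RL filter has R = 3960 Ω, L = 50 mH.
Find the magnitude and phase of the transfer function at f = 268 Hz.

Step 1 — Angular frequency: ω = 2π·268 = 1684 rad/s.
Step 2 — Transfer function: H(jω) = jωL/(R + jωL).
Step 3 — Numerator jωL = j·84.19; denominator R + jωL = 3960 + j84.19.
Step 4 — H = 0.0004518 + j0.02125.
Step 5 — Magnitude: |H| = 0.02126 (-33.5 dB); phase: φ = 88.8°.

|H| = 0.02126 (-33.5 dB), φ = 88.8°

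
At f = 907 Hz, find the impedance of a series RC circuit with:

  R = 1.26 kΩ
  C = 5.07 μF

Step 1 — Angular frequency: ω = 2π·f = 2π·907 = 5699 rad/s.
Step 2 — Component impedances:
  R: Z = R = 1260 Ω
  C: Z = 1/(jωC) = -j/(ω·C) = 0 - j34.61 Ω
Step 3 — Series combination: Z_total = R + C = 1260 - j34.61 Ω = 1260∠-1.6° Ω.

Z = 1260 - j34.61 Ω = 1260∠-1.6° Ω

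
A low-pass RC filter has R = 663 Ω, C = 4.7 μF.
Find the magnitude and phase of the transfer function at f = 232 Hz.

Step 1 — Angular frequency: ω = 2π·232 = 1458 rad/s.
Step 2 — Transfer function: H(jω) = 1/(1 + jωRC).
Step 3 — Denominator: 1 + jωRC = 1 + j·1458·663·4.7e-06 = 1 + j4.542.
Step 4 — H = 0.04623 - j0.21.
Step 5 — Magnitude: |H| = 0.215 (-13.4 dB); phase: φ = -77.6°.

|H| = 0.215 (-13.4 dB), φ = -77.6°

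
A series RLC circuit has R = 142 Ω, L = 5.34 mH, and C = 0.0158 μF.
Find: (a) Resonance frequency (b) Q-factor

Step 1 — Resonance condition Im(Z)=0 gives ω₀ = 1/√(LC).
Step 2 — ω₀ = 1/√(0.00534·1.58e-08) = 1.089e+05 rad/s.
Step 3 — f₀ = ω₀/(2π) = 1.733e+04 Hz.
Step 4 — Series Q: Q = ω₀L/R = 1.089e+05·0.00534/142 = 4.094.

(a) f₀ = 1.733e+04 Hz  (b) Q = 4.094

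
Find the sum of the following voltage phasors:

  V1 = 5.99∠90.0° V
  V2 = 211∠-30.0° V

Step 1 — Convert each phasor to rectangular form:
  V1 = 5.99·(cos(90.0°) + j·sin(90.0°)) = 0 + j5.99 V
  V2 = 211·(cos(-30.0°) + j·sin(-30.0°)) = 182.7 - j105.5 V
Step 2 — Sum components: V_total = 182.7 - j99.51 V.
Step 3 — Convert to polar: |V_total| = 208.1 V, ∠V_total = -28.6°.

V_total = 208.1∠-28.6° V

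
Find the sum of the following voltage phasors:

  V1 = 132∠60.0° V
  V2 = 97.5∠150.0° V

Step 1 — Convert each phasor to rectangular form:
  V1 = 132·(cos(60.0°) + j·sin(60.0°)) = 66 + j114.3 V
  V2 = 97.5·(cos(150.0°) + j·sin(150.0°)) = -84.44 + j48.75 V
Step 2 — Sum components: V_total = -18.44 + j163.1 V.
Step 3 — Convert to polar: |V_total| = 164.1 V, ∠V_total = 96.5°.

V_total = 164.1∠96.5° V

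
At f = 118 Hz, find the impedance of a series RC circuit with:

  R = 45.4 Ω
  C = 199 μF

Step 1 — Angular frequency: ω = 2π·f = 2π·118 = 741.4 rad/s.
Step 2 — Component impedances:
  R: Z = R = 45.4 Ω
  C: Z = 1/(jωC) = -j/(ω·C) = 0 - j6.778 Ω
Step 3 — Series combination: Z_total = R + C = 45.4 - j6.778 Ω = 45.9∠-8.5° Ω.

Z = 45.4 - j6.778 Ω = 45.9∠-8.5° Ω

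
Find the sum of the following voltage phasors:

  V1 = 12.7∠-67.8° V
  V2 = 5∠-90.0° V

Step 1 — Convert each phasor to rectangular form:
  V1 = 12.7·(cos(-67.8°) + j·sin(-67.8°)) = 4.799 - j11.76 V
  V2 = 5·(cos(-90.0°) + j·sin(-90.0°)) = 0 - j5 V
Step 2 — Sum components: V_total = 4.799 - j16.76 V.
Step 3 — Convert to polar: |V_total| = 17.43 V, ∠V_total = -74.0°.

V_total = 17.43∠-74.0° V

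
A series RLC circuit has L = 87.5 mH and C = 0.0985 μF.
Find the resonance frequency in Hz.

Step 1 — Resonance condition Im(Z)=0 gives ω₀ = 1/√(LC).
Step 2 — ω₀ = 1/√(0.0875·9.85e-08) = 1.077e+04 rad/s.
Step 3 — f₀ = ω₀/(2π) = 1714 Hz.

f₀ = 1714 Hz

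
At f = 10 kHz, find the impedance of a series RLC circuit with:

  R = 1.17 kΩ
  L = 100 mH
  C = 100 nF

Step 1 — Angular frequency: ω = 2π·f = 2π·1e+04 = 6.283e+04 rad/s.
Step 2 — Component impedances:
  R: Z = R = 1170 Ω
  L: Z = jωL = j·6.283e+04·0.1 = 0 + j6283 Ω
  C: Z = 1/(jωC) = -j/(ω·C) = 0 - j159.2 Ω
Step 3 — Series combination: Z_total = R + L + C = 1170 + j6124 Ω = 6235∠79.2° Ω.

Z = 1170 + j6124 Ω = 6235∠79.2° Ω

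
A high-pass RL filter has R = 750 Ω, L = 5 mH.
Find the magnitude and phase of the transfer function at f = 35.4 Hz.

Step 1 — Angular frequency: ω = 2π·35.4 = 222.4 rad/s.
Step 2 — Transfer function: H(jω) = jωL/(R + jωL).
Step 3 — Numerator jωL = j·1.112; denominator R + jωL = 750 + j1.112.
Step 4 — H = 2.199e-06 + j0.001483.
Step 5 — Magnitude: |H| = 0.001483 (-56.6 dB); phase: φ = 89.9°.

|H| = 0.001483 (-56.6 dB), φ = 89.9°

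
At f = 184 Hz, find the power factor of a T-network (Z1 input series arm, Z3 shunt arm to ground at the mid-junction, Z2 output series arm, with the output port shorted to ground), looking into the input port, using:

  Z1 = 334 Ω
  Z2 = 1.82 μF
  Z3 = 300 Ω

Step 1 — Angular frequency: ω = 2π·f = 2π·184 = 1156 rad/s.
Step 2 — Component impedances:
  Z1: Z = R = 334 Ω
  Z2: Z = 1/(jωC) = -j/(ω·C) = 0 - j475.3 Ω
  Z3: Z = R = 300 Ω
Step 3 — With the output port shorted to ground, the output series arm Z2 runs from the junction to ground; the shunt arm Z3 also runs from the junction to ground. They appear in parallel: Z3 || Z2 = 214.5 - j135.4 Ω.
Step 4 — Series with input arm Z1: Z_in = Z1 + (Z3 || Z2) = 548.5 - j135.4 Ω = 565∠-13.9° Ω.
Step 5 — Power factor: PF = cos(φ) = Re(Z)/|Z| = 548.522/564.99 = 0.9709.
Step 6 — Type: Im(Z) = -135.4 ⇒ leading (phase φ = -13.9°).

PF = 0.9709 (leading, φ = -13.9°)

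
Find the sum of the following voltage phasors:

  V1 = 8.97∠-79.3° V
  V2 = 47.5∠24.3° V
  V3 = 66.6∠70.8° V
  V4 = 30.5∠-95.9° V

Step 1 — Convert each phasor to rectangular form:
  V1 = 8.97·(cos(-79.3°) + j·sin(-79.3°)) = 1.665 - j8.814 V
  V2 = 47.5·(cos(24.3°) + j·sin(24.3°)) = 43.29 + j19.55 V
  V3 = 66.6·(cos(70.8°) + j·sin(70.8°)) = 21.9 + j62.9 V
  V4 = 30.5·(cos(-95.9°) + j·sin(-95.9°)) = -3.135 - j30.34 V
Step 2 — Sum components: V_total = 63.72 + j43.29 V.
Step 3 — Convert to polar: |V_total| = 77.04 V, ∠V_total = 34.2°.

V_total = 77.04∠34.2° V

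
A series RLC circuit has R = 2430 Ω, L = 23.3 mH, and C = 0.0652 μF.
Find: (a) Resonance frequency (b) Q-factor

Step 1 — Resonance condition Im(Z)=0 gives ω₀ = 1/√(LC).
Step 2 — ω₀ = 1/√(0.0233·6.52e-08) = 2.566e+04 rad/s.
Step 3 — f₀ = ω₀/(2π) = 4083 Hz.
Step 4 — Series Q: Q = ω₀L/R = 2.566e+04·0.0233/2430 = 0.246.

(a) f₀ = 4083 Hz  (b) Q = 0.246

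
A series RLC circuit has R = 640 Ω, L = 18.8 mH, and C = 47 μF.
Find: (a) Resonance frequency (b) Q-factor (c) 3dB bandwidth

Step 1 — Resonance condition Im(Z)=0 gives ω₀ = 1/√(LC).
Step 2 — ω₀ = 1/√(0.0188·4.7e-05) = 1064 rad/s.
Step 3 — f₀ = ω₀/(2π) = 169.3 Hz.
Step 4 — Series Q: Q = ω₀L/R = 1064·0.0188/640 = 0.03125.
Step 5 — 3dB bandwidth: Δω = ω₀/Q = 3.404e+04 rad/s; BW = Δω/(2π) = 5418 Hz.

(a) f₀ = 169.3 Hz  (b) Q = 0.03125  (c) BW = 5418 Hz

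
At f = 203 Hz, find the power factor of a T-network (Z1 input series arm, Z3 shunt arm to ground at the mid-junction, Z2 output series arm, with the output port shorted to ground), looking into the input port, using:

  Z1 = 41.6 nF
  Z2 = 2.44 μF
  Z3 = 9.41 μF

Step 1 — Angular frequency: ω = 2π·f = 2π·203 = 1275 rad/s.
Step 2 — Component impedances:
  Z1: Z = 1/(jωC) = -j/(ω·C) = 0 - j1.885e+04 Ω
  Z2: Z = 1/(jωC) = -j/(ω·C) = 0 - j321.3 Ω
  Z3: Z = 1/(jωC) = -j/(ω·C) = 0 - j83.32 Ω
Step 3 — With the output port shorted to ground, the output series arm Z2 runs from the junction to ground; the shunt arm Z3 also runs from the junction to ground. They appear in parallel: Z3 || Z2 = 0 - j66.16 Ω.
Step 4 — Series with input arm Z1: Z_in = Z1 + (Z3 || Z2) = 0 - j1.891e+04 Ω = 1.891e+04∠-90.0° Ω.
Step 5 — Power factor: PF = cos(φ) = Re(Z)/|Z| = 0/1.891e+04 = 0.
Step 6 — Type: Im(Z) = -1.891e+04 ⇒ leading (phase φ = -90.0°).

PF = 0 (leading, φ = -90.0°)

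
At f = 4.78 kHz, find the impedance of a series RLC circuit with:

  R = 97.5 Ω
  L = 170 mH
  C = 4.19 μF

Step 1 — Angular frequency: ω = 2π·f = 2π·4780 = 3.003e+04 rad/s.
Step 2 — Component impedances:
  R: Z = R = 97.5 Ω
  L: Z = jωL = j·3.003e+04·0.17 = 0 + j5106 Ω
  C: Z = 1/(jωC) = -j/(ω·C) = 0 - j7.947 Ω
Step 3 — Series combination: Z_total = R + L + C = 97.5 + j5098 Ω = 5099∠88.9° Ω.

Z = 97.5 + j5098 Ω = 5099∠88.9° Ω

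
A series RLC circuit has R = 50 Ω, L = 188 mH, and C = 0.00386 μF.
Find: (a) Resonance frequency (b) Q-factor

Step 1 — Resonance condition Im(Z)=0 gives ω₀ = 1/√(LC).
Step 2 — ω₀ = 1/√(0.188·3.86e-09) = 3.712e+04 rad/s.
Step 3 — f₀ = ω₀/(2π) = 5908 Hz.
Step 4 — Series Q: Q = ω₀L/R = 3.712e+04·0.188/50 = 139.6.

(a) f₀ = 5908 Hz  (b) Q = 139.6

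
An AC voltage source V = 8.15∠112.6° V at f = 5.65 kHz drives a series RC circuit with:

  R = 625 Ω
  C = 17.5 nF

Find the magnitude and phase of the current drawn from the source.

Step 1 — Angular frequency: ω = 2π·f = 2π·5650 = 3.55e+04 rad/s.
Step 2 — Component impedances:
  R: Z = R = 625 Ω
  C: Z = 1/(jωC) = -j/(ω·C) = 0 - j1610 Ω
Step 3 — Series combination: Z_total = R + C = 625 - j1610 Ω = 1727∠-68.8° Ω.
Step 4 — Source phasor: V = 8.15∠112.6° V = -3.132 + j7.524 V.
Step 5 — Ohm's law: I = V / Z_total = (-3.132 + j7.524) / (625 - j1610) = -0.004719 - j0.0001136 A.
Step 6 — Convert to polar: |I| = 0.00472 A, ∠I = -178.6°.

I = 0.00472∠-178.6° A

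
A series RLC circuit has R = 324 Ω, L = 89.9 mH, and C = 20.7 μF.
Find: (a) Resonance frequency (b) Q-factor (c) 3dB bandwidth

Step 1 — Resonance condition Im(Z)=0 gives ω₀ = 1/√(LC).
Step 2 — ω₀ = 1/√(0.0899·2.07e-05) = 733.1 rad/s.
Step 3 — f₀ = ω₀/(2π) = 116.7 Hz.
Step 4 — Series Q: Q = ω₀L/R = 733.1·0.0899/324 = 0.2034.
Step 5 — 3dB bandwidth: Δω = ω₀/Q = 3604 rad/s; BW = Δω/(2π) = 573.6 Hz.

(a) f₀ = 116.7 Hz  (b) Q = 0.2034  (c) BW = 573.6 Hz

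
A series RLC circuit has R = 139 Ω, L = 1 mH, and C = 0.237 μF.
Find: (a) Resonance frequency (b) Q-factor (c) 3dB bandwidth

Step 1 — Resonance: ω₀ = 1/√(LC) = 1/√(0.001·2.37e-07) = 6.496e+04 rad/s.
Step 2 — f₀ = ω₀/(2π) = 1.034e+04 Hz.
Step 3 — Series Q: Q = ω₀L/R = 6.496e+04·0.001/139 = 0.4673.
Step 4 — Bandwidth: Δω = ω₀/Q = 1.39e+05 rad/s; BW = Δω/(2π) = 2.212e+04 Hz.

(a) f₀ = 1.034e+04 Hz  (b) Q = 0.4673  (c) BW = 2.212e+04 Hz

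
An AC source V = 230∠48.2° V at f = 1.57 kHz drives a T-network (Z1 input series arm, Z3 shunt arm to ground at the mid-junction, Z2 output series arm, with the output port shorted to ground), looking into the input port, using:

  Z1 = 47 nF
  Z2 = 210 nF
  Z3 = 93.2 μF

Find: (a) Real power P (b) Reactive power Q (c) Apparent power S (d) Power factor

Step 1 — Angular frequency: ω = 2π·f = 2π·1570 = 9865 rad/s.
Step 2 — Component impedances:
  Z1: Z = 1/(jωC) = -j/(ω·C) = 0 - j2157 Ω
  Z2: Z = 1/(jωC) = -j/(ω·C) = 0 - j482.7 Ω
  Z3: Z = 1/(jωC) = -j/(ω·C) = 0 - j1.088 Ω
Step 3 — With the output port shorted to ground, the output series arm Z2 runs from the junction to ground; the shunt arm Z3 also runs from the junction to ground. They appear in parallel: Z3 || Z2 = 0 - j1.085 Ω.
Step 4 — Series with input arm Z1: Z_in = Z1 + (Z3 || Z2) = 0 - j2158 Ω = 2158∠-90.0° Ω.
Step 5 — Source phasor: V = 230∠48.2° V = 153.3 + j171.5 V.
Step 6 — Current: I = V / Z = -0.07945 + j0.07104 A = 0.1066∠138.2° A.
Step 7 — Complex power: S = V·I* = 0 - j24.51 VA.
Step 8 — Real power: P = Re(S) = 0 W.
Step 9 — Reactive power: Q = Im(S) = -24.51 VAR.
Step 10 — Apparent power: |S| = 24.51 VA.
Step 11 — Power factor: PF = P/|S| = 0 (leading).

(a) P = 0 W  (b) Q = -24.51 VAR  (c) S = 24.51 VA  (d) PF = 0 (leading)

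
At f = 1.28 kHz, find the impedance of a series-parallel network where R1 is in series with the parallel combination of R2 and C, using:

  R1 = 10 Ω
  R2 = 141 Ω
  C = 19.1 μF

Step 1 — Angular frequency: ω = 2π·f = 2π·1280 = 8042 rad/s.
Step 2 — Component impedances:
  R1: Z = R = 10 Ω
  R2: Z = R = 141 Ω
  C: Z = 1/(jωC) = -j/(ω·C) = 0 - j6.51 Ω
Step 3 — Parallel branch: R2 || C = 1/(1/R2 + 1/C) = 0.2999 - j6.496 Ω.
Step 4 — Series with R1: Z_total = R1 + (R2 || C) = 10.3 - j6.496 Ω = 12.18∠-32.2° Ω.

Z = 10.3 - j6.496 Ω = 12.18∠-32.2° Ω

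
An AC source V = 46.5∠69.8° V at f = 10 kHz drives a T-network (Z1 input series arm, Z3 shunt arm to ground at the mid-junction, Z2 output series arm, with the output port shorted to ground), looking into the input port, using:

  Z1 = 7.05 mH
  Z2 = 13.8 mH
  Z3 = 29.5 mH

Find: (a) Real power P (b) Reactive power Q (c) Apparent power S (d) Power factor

Step 1 — Angular frequency: ω = 2π·f = 2π·1e+04 = 6.283e+04 rad/s.
Step 2 — Component impedances:
  Z1: Z = jωL = j·6.283e+04·0.00705 = 0 + j443 Ω
  Z2: Z = jωL = j·6.283e+04·0.0138 = 0 + j867.1 Ω
  Z3: Z = jωL = j·6.283e+04·0.0295 = 0 + j1854 Ω
Step 3 — With the output port shorted to ground, the output series arm Z2 runs from the junction to ground; the shunt arm Z3 also runs from the junction to ground. They appear in parallel: Z3 || Z2 = 0 + j590.7 Ω.
Step 4 — Series with input arm Z1: Z_in = Z1 + (Z3 || Z2) = 0 + j1034 Ω = 1034∠90.0° Ω.
Step 5 — Source phasor: V = 46.5∠69.8° V = 16.06 + j43.64 V.
Step 6 — Current: I = V / Z = 0.04222 - j0.01553 A = 0.04498∠-20.2° A.
Step 7 — Complex power: S = V·I* = 0 + j2.092 VA.
Step 8 — Real power: P = Re(S) = 0 W.
Step 9 — Reactive power: Q = Im(S) = 2.092 VAR.
Step 10 — Apparent power: |S| = 2.092 VA.
Step 11 — Power factor: PF = P/|S| = 0 (lagging).

(a) P = 0 W  (b) Q = 2.092 VAR  (c) S = 2.092 VA  (d) PF = 0 (lagging)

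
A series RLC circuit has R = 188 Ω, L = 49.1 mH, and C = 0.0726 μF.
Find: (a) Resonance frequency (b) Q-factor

Step 1 — Resonance condition Im(Z)=0 gives ω₀ = 1/√(LC).
Step 2 — ω₀ = 1/√(0.0491·7.26e-08) = 1.675e+04 rad/s.
Step 3 — f₀ = ω₀/(2π) = 2666 Hz.
Step 4 — Series Q: Q = ω₀L/R = 1.675e+04·0.0491/188 = 4.374.

(a) f₀ = 2666 Hz  (b) Q = 4.374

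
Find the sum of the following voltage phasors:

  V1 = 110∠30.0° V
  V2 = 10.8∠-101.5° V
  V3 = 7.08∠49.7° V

Step 1 — Convert each phasor to rectangular form:
  V1 = 110·(cos(30.0°) + j·sin(30.0°)) = 95.26 + j55 V
  V2 = 10.8·(cos(-101.5°) + j·sin(-101.5°)) = -2.153 - j10.58 V
  V3 = 7.08·(cos(49.7°) + j·sin(49.7°)) = 4.579 + j5.4 V
Step 2 — Sum components: V_total = 97.69 + j49.82 V.
Step 3 — Convert to polar: |V_total| = 109.7 V, ∠V_total = 27.0°.

V_total = 109.7∠27.0° V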